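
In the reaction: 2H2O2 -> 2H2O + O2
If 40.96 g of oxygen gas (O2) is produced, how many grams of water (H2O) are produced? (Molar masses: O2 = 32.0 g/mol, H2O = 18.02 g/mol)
Moles of O2 = 40.96 g ÷ 32.0 g/mol = 1.28 mol
Mole ratio: 2 mol H2O / 1 mol O2
Moles of H2O = 1.28 × (2/1) = 2.56 mol
Mass of H2O = 2.56 mol × 18.02 g/mol = 46.13 g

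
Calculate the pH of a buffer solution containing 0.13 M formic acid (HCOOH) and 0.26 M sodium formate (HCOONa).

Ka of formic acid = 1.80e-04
pH = 4.05

pKa = -log(1.80e-04) = 3.74. pH = pKa + log([A⁻]/[HA]) = 3.74 + log(0.26/0.13)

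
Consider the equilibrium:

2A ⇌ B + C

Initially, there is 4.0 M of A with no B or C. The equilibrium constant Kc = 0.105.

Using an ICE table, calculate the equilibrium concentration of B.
[B] = 0.786 M

ICE: [A] = 4.0 − 2x, [B] = [C] = x.
Kc = x²/(4.0 − 2x)² = 0.105 ⇒ √Kc = x/(4.0 − 2x).
x = √0.105·4.0/(1 + 2√0.105) = 0.32404·4.0/1.6481 = 0.78646.
[B] = x = 0.786 M.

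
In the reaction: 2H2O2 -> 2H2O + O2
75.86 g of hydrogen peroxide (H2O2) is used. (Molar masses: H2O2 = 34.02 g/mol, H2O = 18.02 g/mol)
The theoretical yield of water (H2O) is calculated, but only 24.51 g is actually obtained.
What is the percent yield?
Moles of H2O2 = 75.86 g ÷ 34.02 g/mol = 2.22986 mol
Mole ratio: 2 mol H2O / 2 mol H2O2
Moles of H2O = 2.22986 × (2/2) = 2.22986 mol
Theoretical yield = 2.22986 mol × 18.02 g/mol = 40.182 g
Actual yield = 24.51 g
Percent yield = (24.51 / 40.182) × 100% = 61.0%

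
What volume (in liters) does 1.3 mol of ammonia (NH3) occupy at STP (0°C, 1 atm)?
At STP, 1 mol of gas occupies 22.4 L
Volume = 1.3 mol × 22.4 L/mol = 29.12 L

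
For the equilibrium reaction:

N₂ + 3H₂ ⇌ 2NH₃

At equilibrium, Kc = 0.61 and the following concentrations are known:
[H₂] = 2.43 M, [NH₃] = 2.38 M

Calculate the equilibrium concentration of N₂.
[N₂] = 0.6472 M

Kc = ([NH₃]^2) / ([N₂] × [H₂]^3) = 0.61
[N₂]^1 = (product terms)/(Kc · other reactant terms) = 5.6644 / (0.61 · 14.349) = 0.64715
[N₂] = 0.6472 M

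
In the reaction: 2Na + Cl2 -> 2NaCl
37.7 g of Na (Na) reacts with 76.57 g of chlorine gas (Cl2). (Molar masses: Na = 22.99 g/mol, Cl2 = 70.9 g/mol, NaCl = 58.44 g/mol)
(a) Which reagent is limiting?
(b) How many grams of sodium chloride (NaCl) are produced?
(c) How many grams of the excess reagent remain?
(a) Na, (b) 95.83 g, (c) 18.44 g

Moles of Na = 37.7 g ÷ 22.99 g/mol = 1.63984 mol
Moles of Cl2 = 76.57 g ÷ 70.9 g/mol = 1.07997 mol
Moles ÷ coefficient: Na: 1.63984/2 = 0.8199, Cl2: 1.07997/1 = 1.08
(a) Na has the smaller value, so Na is the limiting reagent.
(b) Moles of NaCl = 1.63984 mol Na × (2/2) = 1.63984 mol; mass = 1.63984 mol × 58.44 g/mol = 95.83 g
(c) Cl2 consumed = 1.63984 × (1/2) = 0.819922 mol; remaining = 1.07997 − 0.819922 = 0.26005 mol; mass = 0.26005 mol × 70.9 g/mol = 18.44 g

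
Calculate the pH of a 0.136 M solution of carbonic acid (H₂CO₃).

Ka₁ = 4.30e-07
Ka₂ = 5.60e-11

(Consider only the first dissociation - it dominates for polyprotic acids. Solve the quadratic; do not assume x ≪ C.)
pH = 3.62

x² + Ka₁·x − Ka₁·C = 0 with Ka₁ = 4.30e-07, C = 0.136.
x = (−Ka₁ + √(Ka₁² + 4·Ka₁·C))/2 = 2.4161e-04 M, so pH = 3.62.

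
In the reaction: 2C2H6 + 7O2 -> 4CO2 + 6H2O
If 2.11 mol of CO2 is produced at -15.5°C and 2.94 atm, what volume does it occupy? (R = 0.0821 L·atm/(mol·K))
T = -15.5°C + 273.15 = 257.65 K
V = nRT/P = (2.11 × 0.0821 × 257.65) / 2.94
V = 15.18 L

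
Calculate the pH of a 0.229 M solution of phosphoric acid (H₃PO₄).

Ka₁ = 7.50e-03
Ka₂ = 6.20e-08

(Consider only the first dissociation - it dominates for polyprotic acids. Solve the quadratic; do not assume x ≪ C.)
pH = 1.42

x² + Ka₁·x − Ka₁·C = 0 with Ka₁ = 7.50e-03, C = 0.229.
x = (−Ka₁ + √(Ka₁² + 4·Ka₁·C))/2 = 3.7862e-02 M, so pH = 1.42.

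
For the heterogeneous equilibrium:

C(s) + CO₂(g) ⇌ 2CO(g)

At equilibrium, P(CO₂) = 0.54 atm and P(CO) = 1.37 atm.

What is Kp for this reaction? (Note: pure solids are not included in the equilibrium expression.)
K_p = 3.476

Solid C is excluded.
Kp = P(CO)²/P(CO₂) = (1.37)²/0.54 = 1.877/0.54 = 3.476.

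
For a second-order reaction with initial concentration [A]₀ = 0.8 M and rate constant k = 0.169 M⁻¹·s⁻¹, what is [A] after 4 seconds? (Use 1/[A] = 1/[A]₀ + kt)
0.5192 M

1/[A] = 1/[A]₀ + k·t = 1/0.8 + (0.169)·(4) = 1.2500 + 0.6760 = 1.9260
[A] = 1/1.9260 = 0.5192 M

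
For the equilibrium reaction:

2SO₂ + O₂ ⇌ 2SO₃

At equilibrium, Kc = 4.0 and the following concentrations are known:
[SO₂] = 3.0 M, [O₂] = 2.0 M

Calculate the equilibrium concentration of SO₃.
[SO₃] = 8.4853 M

Kc = ([SO₃]^2) / ([SO₂]^2 × [O₂]) = 4.0
[SO₃]^2 = Kc · (reactant terms)/(other product terms) = 4.0 · 18 / 1 = 72
[SO₃] = (72)^(1/2) = 8.4853 M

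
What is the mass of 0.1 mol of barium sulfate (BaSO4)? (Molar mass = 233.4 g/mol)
Mass = 0.1 mol × 233.4 g/mol = 23.34 g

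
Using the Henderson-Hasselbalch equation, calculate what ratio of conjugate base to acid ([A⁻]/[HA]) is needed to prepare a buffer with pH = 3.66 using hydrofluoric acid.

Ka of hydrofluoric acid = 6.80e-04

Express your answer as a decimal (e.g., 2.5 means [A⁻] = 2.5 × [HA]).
[A⁻]/[HA] = 3.108

pKa = −log(6.80e-04) = 3.1675. pH = pKa + log([A⁻]/[HA]). 3.66 = 3.1675 + log(ratio). log(ratio) = 3.66 − 3.1675 = 0.4925. ratio = 10^(0.4925) = 3.108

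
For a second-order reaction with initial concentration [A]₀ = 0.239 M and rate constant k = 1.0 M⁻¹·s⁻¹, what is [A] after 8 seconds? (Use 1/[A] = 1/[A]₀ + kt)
0.0821 M

1/[A] = 1/[A]₀ + k·t = 1/0.239 + (1.0)·(8) = 4.1841 + 8.0000 = 12.1841
[A] = 1/12.1841 = 0.0821 M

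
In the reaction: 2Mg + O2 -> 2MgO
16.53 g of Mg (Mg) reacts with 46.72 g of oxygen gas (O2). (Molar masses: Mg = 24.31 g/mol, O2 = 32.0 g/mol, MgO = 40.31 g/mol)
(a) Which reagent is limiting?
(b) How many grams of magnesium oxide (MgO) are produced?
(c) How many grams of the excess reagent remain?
(a) Mg, (b) 27.41 g, (c) 35.84 g

Moles of Mg = 16.53 g ÷ 24.31 g/mol = 0.679967 mol
Moles of O2 = 46.72 g ÷ 32.0 g/mol = 1.46 mol
Moles ÷ coefficient: Mg: 0.679967/2 = 0.34, O2: 1.46/1 = 1.46
(a) Mg has the smaller value, so Mg is the limiting reagent.
(b) Moles of MgO = 0.679967 mol Mg × (2/2) = 0.679967 mol; mass = 0.679967 mol × 40.31 g/mol = 27.41 g
(c) O2 consumed = 0.679967 × (1/2) = 0.339984 mol; remaining = 1.46 − 0.339984 = 1.12002 mol; mass = 1.12002 mol × 32.0 g/mol = 35.84 g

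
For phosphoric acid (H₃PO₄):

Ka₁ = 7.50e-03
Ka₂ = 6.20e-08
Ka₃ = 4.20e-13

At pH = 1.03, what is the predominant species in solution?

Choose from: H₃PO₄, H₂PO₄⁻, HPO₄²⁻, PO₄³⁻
H₃PO₄

pKa1 = 2.12, pKa2 = 7.21, pKa3 = 12.38. Each pKa is the crossover between adjacent species; pH = 1.03 lies in the region where H₃PO₄ predominates.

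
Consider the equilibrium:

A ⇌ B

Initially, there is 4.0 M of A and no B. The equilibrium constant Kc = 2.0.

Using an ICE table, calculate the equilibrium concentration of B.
[B] = 2.667 M

ICE: [A] = 4.0 − x, [B] = x.
Kc = x/(4.0 − x) = 2.0 ⇒ x = 2.0·4.0/(1 + 2.0) = 8/3 = 2.667.
[B] = x = 2.667 M.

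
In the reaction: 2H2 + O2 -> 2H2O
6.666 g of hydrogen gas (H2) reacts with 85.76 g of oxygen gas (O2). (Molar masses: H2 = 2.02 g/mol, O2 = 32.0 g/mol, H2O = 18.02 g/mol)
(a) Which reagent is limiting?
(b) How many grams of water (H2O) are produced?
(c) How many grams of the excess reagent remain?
(a) H2, (b) 59.47 g, (c) 32.96 g

Moles of H2 = 6.666 g ÷ 2.02 g/mol = 3.3 mol
Moles of O2 = 85.76 g ÷ 32.0 g/mol = 2.68 mol
Moles ÷ coefficient: H2: 3.3/2 = 1.65, O2: 2.68/1 = 2.68
(a) H2 has the smaller value, so H2 is the limiting reagent.
(b) Moles of H2O = 3.3 mol H2 × (2/2) = 3.3 mol; mass = 3.3 mol × 18.02 g/mol = 59.47 g
(c) O2 consumed = 3.3 × (1/2) = 1.65 mol; remaining = 2.68 − 1.65 = 1.03 mol; mass = 1.03 mol × 32.0 g/mol = 32.96 g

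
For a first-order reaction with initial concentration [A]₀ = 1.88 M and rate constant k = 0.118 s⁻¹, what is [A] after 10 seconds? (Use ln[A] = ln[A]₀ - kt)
0.5777 M

ln[A] = ln[A]₀ - k·t = ln(1.88) - (0.118)·(10) = 0.6313 - 1.1800 = -0.5487
[A] = e^(-0.5487) = 0.5777 M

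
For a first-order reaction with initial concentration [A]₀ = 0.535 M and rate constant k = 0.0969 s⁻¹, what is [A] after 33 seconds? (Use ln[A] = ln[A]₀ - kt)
0.0219 M

ln[A] = ln[A]₀ - k·t = ln(0.535) - (0.0969)·(33) = -0.6255 - 3.1977 = -3.8232
[A] = e^(-3.8232) = 0.0219 M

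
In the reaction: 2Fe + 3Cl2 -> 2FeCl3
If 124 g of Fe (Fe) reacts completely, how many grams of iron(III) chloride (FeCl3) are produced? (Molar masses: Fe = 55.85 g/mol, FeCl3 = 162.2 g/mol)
Moles of Fe = 124 g ÷ 55.85 g/mol = 2.22023 mol
Mole ratio: 2 mol FeCl3 / 2 mol Fe
Moles of FeCl3 = 2.22023 × (2/2) = 2.22023 mol
Mass of FeCl3 = 2.22023 mol × 162.2 g/mol = 360.1 g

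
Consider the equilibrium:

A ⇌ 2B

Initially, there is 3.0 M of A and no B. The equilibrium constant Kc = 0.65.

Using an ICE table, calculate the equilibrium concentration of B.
[B] = 1.243 M

ICE: [A] = 3.0 − x, [B] = 2x.
Kc = (2x)²/(3.0 − x) = 0.65 ⇒ 4x² + 0.65x − 1.95 = 0.
x = (−0.65 + √(0.65² + 4·4·1.95))/(2·4) = (−0.65 + √31.623)/8 = 0.62167.
[B] = 2x = 1.243 M.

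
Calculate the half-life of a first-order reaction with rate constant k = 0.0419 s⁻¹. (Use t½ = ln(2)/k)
16.54 s

t½ = ln(2)/k = 0.6931/0.0419 = 16.54 s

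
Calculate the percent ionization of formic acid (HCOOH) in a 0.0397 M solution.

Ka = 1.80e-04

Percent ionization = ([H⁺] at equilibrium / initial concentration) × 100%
Percent ionization = 6.51%

Let x = [H⁺]. Ka = x²/(C - x) ⇒ x² + (1.80e-04)x - (1.80e-04)(0.0397) = 0. x = 2.5847e-03. Percent = (2.5847e-03/0.0397) × 100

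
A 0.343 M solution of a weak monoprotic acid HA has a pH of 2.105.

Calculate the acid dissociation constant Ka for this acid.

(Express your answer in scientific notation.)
K_a = 1.84e-04

[H⁺] = 10^(−pH) = 10^(−2.105) = 7.852e-03 M. For HA ⇌ H⁺ + A⁻, Ka = x²/(C − x) = (7.852e-03)²/(0.343 − 7.852e-03) = 1.84e-04.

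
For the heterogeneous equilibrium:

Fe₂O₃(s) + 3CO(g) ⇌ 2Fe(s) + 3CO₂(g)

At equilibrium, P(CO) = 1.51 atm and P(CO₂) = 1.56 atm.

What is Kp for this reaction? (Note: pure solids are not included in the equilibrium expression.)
K_p = 1.103

Solids (Fe₂O₃, Fe) are excluded.
Kp = P(CO₂)³/P(CO)³ = (1.56)³/(1.51)³ = 3.796/3.443 = 1.103.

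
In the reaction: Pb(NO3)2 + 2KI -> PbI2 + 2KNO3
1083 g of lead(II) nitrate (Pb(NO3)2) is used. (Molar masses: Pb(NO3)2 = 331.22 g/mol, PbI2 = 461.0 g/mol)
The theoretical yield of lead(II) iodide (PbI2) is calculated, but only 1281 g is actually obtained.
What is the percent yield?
Moles of Pb(NO3)2 = 1083 g ÷ 331.22 g/mol = 3.26973 mol
Mole ratio: 1 mol PbI2 / 1 mol Pb(NO3)2
Moles of PbI2 = 3.26973 × (1/1) = 3.26973 mol
Theoretical yield = 3.26973 mol × 461.0 g/mol = 1507.3 g
Actual yield = 1281 g
Percent yield = (1281 / 1507.3) × 100% = 85.0%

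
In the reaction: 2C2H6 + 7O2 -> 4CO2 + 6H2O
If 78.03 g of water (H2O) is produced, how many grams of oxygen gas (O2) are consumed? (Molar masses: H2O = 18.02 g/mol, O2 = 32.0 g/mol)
Moles of H2O = 78.03 g ÷ 18.02 g/mol = 4.33019 mol
Mole ratio: 7 mol O2 / 6 mol H2O
Moles of O2 = 4.33019 × (7/6) = 5.05189 mol
Mass of O2 = 5.05189 mol × 32.0 g/mol = 161.7 g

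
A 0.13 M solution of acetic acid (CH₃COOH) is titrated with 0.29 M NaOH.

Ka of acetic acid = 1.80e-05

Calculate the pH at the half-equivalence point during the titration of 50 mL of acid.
pH = pKa = 4.74

At the half-equivalence point, [HA] = [A⁻], so by Henderson–Hasselbalch pH = pKa + log(1) = pKa.
pKa = −log(1.80e-05) = 4.74.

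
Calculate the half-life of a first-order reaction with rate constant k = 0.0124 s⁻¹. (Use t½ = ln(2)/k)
55.90 s

t½ = ln(2)/k = 0.6931/0.0124 = 55.90 s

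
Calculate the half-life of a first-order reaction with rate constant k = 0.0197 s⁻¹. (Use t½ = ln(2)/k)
35.19 s

t½ = ln(2)/k = 0.6931/0.0197 = 35.19 s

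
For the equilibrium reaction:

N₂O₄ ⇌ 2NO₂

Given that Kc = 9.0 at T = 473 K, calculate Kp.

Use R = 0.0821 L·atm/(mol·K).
K_p = 349.4997

Δn = (moles gaseous products) − (moles gaseous reactants) = 1
T = 473 K; RT = 0.0821 × 473 = 38.8333
Kp = Kc·(RT)^Δn = 9.0 × (38.8333)^1 = 9.0 × 38.8333 = 349.4997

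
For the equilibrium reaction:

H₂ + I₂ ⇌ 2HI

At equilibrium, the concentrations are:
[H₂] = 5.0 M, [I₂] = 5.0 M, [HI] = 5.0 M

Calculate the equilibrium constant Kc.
K_c = 1.0000

Kc = ([HI]^2) / ([H₂] × [I₂])
   = ((5.0)^2) / ((5.0)·(5.0))
   = 25 / 25 = 1.0000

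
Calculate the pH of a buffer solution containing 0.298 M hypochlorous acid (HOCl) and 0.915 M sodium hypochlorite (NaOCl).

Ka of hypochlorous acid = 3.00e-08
pH = 8.01

pKa = -log(3.00e-08) = 7.52. pH = pKa + log([A⁻]/[HA]) = 7.52 + log(0.915/0.298)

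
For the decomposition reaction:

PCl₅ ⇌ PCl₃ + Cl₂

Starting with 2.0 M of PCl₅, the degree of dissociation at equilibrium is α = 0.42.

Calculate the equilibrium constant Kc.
K_c = 0.6083

x = α·[A]₀ = 0.42 × 2.0 = 0.84 M dissociated.
At eq: [PCl₅] = 2.0 − 0.84 = 1.16 M; [PCl₃] = [Cl₂] = x = 0.84 M.
Kc = [PCl₃][Cl₂]/[PCl₅] = (0.84)²/1.16 = 0.6083.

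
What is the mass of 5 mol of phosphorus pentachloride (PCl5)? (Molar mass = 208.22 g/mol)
Mass = 5 mol × 208.22 g/mol = 1041 g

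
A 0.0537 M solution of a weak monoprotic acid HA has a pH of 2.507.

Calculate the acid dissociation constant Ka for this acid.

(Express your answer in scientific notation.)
K_a = 1.91e-04

[H⁺] = 10^(−pH) = 10^(−2.507) = 3.112e-03 M. For HA ⇌ H⁺ + A⁻, Ka = x²/(C − x) = (3.112e-03)²/(0.0537 − 3.112e-03) = 1.91e-04.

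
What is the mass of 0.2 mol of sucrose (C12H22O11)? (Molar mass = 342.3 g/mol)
Mass = 0.2 mol × 342.3 g/mol = 68.46 g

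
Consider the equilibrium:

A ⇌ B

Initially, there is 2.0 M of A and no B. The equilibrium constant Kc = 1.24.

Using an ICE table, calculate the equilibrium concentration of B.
[B] = 1.107 M

ICE: [A] = 2.0 − x, [B] = x.
Kc = x/(2.0 − x) = 1.24 ⇒ x = 1.24·2.0/(1 + 1.24) = 2.48/2.24 = 1.107.
[B] = x = 1.107 M.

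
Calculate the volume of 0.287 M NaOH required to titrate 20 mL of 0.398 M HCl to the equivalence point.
V_{base} = 27.7 mL

At equivalence: moles acid = moles base.
moles HCl = 0.398 M × 0.02 L = 0.00796 mol
V_NaOH = 0.00796 mol ÷ 0.287 M = 0.02774 L = 27.7 mL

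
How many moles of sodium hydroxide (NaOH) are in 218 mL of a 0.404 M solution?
Moles = Molarity × Volume (L)
Moles = 0.404 M × 0.218 L = 0.08807 mol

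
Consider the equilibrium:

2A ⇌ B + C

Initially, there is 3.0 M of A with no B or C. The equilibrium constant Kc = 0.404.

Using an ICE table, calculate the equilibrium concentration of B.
[B] = 0.840 M

ICE: [A] = 3.0 − 2x, [B] = [C] = x.
Kc = x²/(3.0 − 2x)² = 0.404 ⇒ √Kc = x/(3.0 − 2x).
x = √0.404·3.0/(1 + 2√0.404) = 0.63561·3.0/2.2712 = 0.83956.
[B] = x = 0.840 M.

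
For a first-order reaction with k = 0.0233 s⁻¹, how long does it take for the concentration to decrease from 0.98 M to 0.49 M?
29.75 s

From ln[A] = ln[A]₀ - k·t: t = ln([A]₀/[A])/k = ln(0.98/0.49)/0.0233 = ln(2.0000)/0.0233 = 0.6931/0.0233 = 29.75 s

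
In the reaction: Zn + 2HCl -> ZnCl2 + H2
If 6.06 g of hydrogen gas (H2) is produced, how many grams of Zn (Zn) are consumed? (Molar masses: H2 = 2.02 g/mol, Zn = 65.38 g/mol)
Moles of H2 = 6.06 g ÷ 2.02 g/mol = 3 mol
Mole ratio: 1 mol Zn / 1 mol H2
Moles of Zn = 3 × (1/1) = 3 mol
Mass of Zn = 3 mol × 65.38 g/mol = 196.1 g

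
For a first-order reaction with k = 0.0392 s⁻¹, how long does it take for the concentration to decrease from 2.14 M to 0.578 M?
33.39 s

From ln[A] = ln[A]₀ - k·t: t = ln([A]₀/[A])/k = ln(2.14/0.578)/0.0392 = ln(3.7024)/0.0392 = 1.3090/0.0392 = 33.39 s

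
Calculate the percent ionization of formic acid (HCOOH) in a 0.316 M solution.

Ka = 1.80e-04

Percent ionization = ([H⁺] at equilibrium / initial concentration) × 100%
Percent ionization = 2.36%

Let x = [H⁺]. Ka = x²/(C - x) ⇒ x² + (1.80e-04)x - (1.80e-04)(0.316) = 0. x = 7.4524e-03. Percent = (7.4524e-03/0.316) × 100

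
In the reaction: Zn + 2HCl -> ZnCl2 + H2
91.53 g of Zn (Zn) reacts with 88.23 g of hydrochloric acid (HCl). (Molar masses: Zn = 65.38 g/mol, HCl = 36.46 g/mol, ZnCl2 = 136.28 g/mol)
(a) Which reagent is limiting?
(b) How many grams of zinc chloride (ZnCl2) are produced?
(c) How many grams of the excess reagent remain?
(a) HCl, (b) 164.9 g, (c) 12.42 g

Moles of Zn = 91.53 g ÷ 65.38 g/mol = 1.39997 mol
Moles of HCl = 88.23 g ÷ 36.46 g/mol = 2.41991 mol
Moles ÷ coefficient: Zn: 1.39997/1 = 1.4, HCl: 2.41991/2 = 1.21
(a) HCl has the smaller value, so HCl is the limiting reagent.
(b) Moles of ZnCl2 = 2.41991 mol HCl × (1/2) = 1.20996 mol; mass = 1.20996 mol × 136.28 g/mol = 164.9 g
(c) Zn consumed = 2.41991 × (1/2) = 1.20996 mol; remaining = 1.39997 − 1.20996 = 0.190013 mol; mass = 0.190013 mol × 65.38 g/mol = 12.42 g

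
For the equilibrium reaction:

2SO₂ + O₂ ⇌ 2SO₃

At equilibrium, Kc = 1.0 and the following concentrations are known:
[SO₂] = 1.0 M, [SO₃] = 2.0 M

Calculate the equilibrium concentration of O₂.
[O₂] = 4.0000 M

Kc = ([SO₃]^2) / ([SO₂]^2 × [O₂]) = 1.0
[O₂]^1 = (product terms)/(Kc · other reactant terms) = 4 / (1.0 · 1) = 4
[O₂] = 4.0000 M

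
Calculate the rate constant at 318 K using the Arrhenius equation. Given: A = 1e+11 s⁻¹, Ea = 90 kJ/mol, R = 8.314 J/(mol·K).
1.64e-04 s⁻¹

k = A·exp(-Ea/(R·T)) = 1e+11·exp(-90000/(8.314·318)) = 1e+11·exp(-34.0412) = 1e+11·1.6447e-15 = 1.64e-04 s⁻¹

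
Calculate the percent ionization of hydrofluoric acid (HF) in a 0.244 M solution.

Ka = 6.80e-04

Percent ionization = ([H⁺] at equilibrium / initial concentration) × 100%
Percent ionization = 5.14%

Let x = [H⁺]. Ka = x²/(C - x) ⇒ x² + (6.80e-04)x - (6.80e-04)(0.244) = 0. x = 1.2545e-02. Percent = (1.2545e-02/0.244) × 100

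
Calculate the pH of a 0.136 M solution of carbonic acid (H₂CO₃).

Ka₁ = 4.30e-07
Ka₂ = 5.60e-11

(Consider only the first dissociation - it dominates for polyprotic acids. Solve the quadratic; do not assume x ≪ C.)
pH = 3.62

x² + Ka₁·x − Ka₁·C = 0 with Ka₁ = 4.30e-07, C = 0.136.
x = (−Ka₁ + √(Ka₁² + 4·Ka₁·C))/2 = 2.4161e-04 M, so pH = 3.62.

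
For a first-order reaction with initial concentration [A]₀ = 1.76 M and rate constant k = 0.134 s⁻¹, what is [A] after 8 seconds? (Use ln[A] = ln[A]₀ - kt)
0.6025 M

ln[A] = ln[A]₀ - k·t = ln(1.76) - (0.134)·(8) = 0.5653 - 1.0720 = -0.5067
[A] = e^(-0.5067) = 0.6025 M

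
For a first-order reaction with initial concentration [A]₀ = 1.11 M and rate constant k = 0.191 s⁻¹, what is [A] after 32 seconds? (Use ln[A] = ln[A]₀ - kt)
0.0025 M

ln[A] = ln[A]₀ - k·t = ln(1.11) - (0.191)·(32) = 0.1044 - 6.1120 = -6.0076
[A] = e^(-6.0076) = 0.0025 M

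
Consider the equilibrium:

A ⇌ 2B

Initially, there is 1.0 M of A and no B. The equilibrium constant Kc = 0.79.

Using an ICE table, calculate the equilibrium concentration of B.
[B] = 0.713 M

ICE: [A] = 1.0 − x, [B] = 2x.
Kc = (2x)²/(1.0 − x) = 0.79 ⇒ 4x² + 0.79x − 0.79 = 0.
x = (−0.79 + √(0.79² + 4·4·0.79))/(2·4) = (−0.79 + √13.264)/8 = 0.3565.
[B] = 2x = 0.713 M.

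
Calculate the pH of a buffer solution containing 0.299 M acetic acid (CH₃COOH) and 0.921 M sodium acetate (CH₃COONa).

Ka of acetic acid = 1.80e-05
pH = 5.23

pKa = -log(1.80e-05) = 4.74. pH = pKa + log([A⁻]/[HA]) = 4.74 + log(0.921/0.299)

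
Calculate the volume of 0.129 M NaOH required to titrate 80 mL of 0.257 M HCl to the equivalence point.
V_{base} = 159.4 mL

At equivalence: moles acid = moles base.
moles HCl = 0.257 M × 0.08 L = 0.02056 mol
V_NaOH = 0.02056 mol ÷ 0.129 M = 0.1594 L = 159.4 mL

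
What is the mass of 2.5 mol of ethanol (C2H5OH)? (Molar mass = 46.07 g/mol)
Mass = 2.5 mol × 46.07 g/mol = 115.2 g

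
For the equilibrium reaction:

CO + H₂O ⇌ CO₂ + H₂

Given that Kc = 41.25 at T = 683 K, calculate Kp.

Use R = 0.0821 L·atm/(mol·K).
K_p = 41.2500

Δn = (moles gaseous products) − (moles gaseous reactants) = 0
T = 683 K; RT = 0.0821 × 683 = 56.0743
Kp = Kc·(RT)^Δn = 41.25 × (56.0743)^0 = 41.25 × 1 = 41.2500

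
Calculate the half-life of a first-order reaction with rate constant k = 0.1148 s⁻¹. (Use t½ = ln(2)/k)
6.04 s

t½ = ln(2)/k = 0.6931/0.1148 = 6.04 s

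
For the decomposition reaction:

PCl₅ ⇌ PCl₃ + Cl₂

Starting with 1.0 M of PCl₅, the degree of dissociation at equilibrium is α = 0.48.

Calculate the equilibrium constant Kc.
K_c = 0.4431

x = α·[A]₀ = 0.48 × 1.0 = 0.48 M dissociated.
At eq: [PCl₅] = 1.0 − 0.48 = 0.52 M; [PCl₃] = [Cl₂] = x = 0.48 M.
Kc = [PCl₃][Cl₂]/[PCl₅] = (0.48)²/0.52 = 0.4431.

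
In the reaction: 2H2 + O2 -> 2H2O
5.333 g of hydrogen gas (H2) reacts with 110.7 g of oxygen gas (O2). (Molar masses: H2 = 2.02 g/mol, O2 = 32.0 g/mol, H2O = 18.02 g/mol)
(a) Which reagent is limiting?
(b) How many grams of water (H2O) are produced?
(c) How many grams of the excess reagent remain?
(a) H2, (b) 47.57 g, (c) 68.46 g

Moles of H2 = 5.333 g ÷ 2.02 g/mol = 2.6401 mol
Moles of O2 = 110.7 g ÷ 32.0 g/mol = 3.45938 mol
Moles ÷ coefficient: H2: 2.6401/2 = 1.32, O2: 3.45938/1 = 3.459
(a) H2 has the smaller value, so H2 is the limiting reagent.
(b) Moles of H2O = 2.6401 mol H2 × (2/2) = 2.6401 mol; mass = 2.6401 mol × 18.02 g/mol = 47.57 g
(c) O2 consumed = 2.6401 × (1/2) = 1.32005 mol; remaining = 3.45938 − 1.32005 = 2.13933 mol; mass = 2.13933 mol × 32.0 g/mol = 68.46 g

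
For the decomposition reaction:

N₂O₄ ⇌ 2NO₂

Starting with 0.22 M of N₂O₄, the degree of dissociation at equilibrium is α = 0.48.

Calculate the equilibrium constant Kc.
K_c = 0.3899

x = α·[A]₀ = 0.48 × 0.22 = 0.1056 M dissociated.
At eq: [N₂O₄] = 0.22 − 0.1056 = 0.1144 M; [NO₂] = 2x = 0.2112 M.
Kc = [NO₂]²/[N₂O₄] = (0.2112)²/0.1144 = 0.3899.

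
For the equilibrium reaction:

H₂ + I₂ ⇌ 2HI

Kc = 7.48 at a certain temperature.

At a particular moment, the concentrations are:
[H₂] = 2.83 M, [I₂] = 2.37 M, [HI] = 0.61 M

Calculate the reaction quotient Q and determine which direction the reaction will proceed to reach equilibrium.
Q = 0.055, Q < K, reaction proceeds forward (toward products)

Q = ([HI]^2) / ([H₂] × [I₂])
  = ((0.61)^2) / ((2.83)·(2.37)) = 0.3721/6.7071 = 0.05548
Since Q = 0.05548 < Kc = 7.48, the reaction proceeds forward (toward products) to reach equilibrium.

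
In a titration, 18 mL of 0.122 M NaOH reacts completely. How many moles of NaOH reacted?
Moles = Molarity × Volume (L)
Moles = 0.122 M × 0.018 L = 0.002196 mol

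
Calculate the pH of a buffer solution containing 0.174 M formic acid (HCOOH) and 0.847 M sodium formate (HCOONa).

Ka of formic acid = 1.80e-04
pH = 4.43

pKa = -log(1.80e-04) = 3.74. pH = pKa + log([A⁻]/[HA]) = 3.74 + log(0.847/0.174)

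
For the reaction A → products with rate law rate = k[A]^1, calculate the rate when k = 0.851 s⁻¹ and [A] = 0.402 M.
0.3421 M/s

rate = k·[A]^1 = 0.851·(0.402)^1 = 0.851·0.402 = 0.3421 M/s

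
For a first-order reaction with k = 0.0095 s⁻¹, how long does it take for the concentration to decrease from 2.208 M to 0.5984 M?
137.43 s

From ln[A] = ln[A]₀ - k·t: t = ln([A]₀/[A])/k = ln(2.208/0.5984)/0.0095 = ln(3.6898)/0.0095 = 1.3056/0.0095 = 137.43 s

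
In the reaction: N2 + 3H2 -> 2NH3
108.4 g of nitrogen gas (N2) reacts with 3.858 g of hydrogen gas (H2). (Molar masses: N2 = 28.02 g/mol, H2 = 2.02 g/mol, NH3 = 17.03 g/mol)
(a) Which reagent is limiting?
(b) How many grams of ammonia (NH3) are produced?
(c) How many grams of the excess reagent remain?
(a) H2, (b) 21.68 g, (c) 90.56 g

Moles of N2 = 108.4 g ÷ 28.02 g/mol = 3.86867 mol
Moles of H2 = 3.858 g ÷ 2.02 g/mol = 1.9099 mol
Moles ÷ coefficient: N2: 3.86867/1 = 3.869, H2: 1.9099/3 = 0.6366
(a) H2 has the smaller value, so H2 is the limiting reagent.
(b) Moles of NH3 = 1.9099 mol H2 × (2/3) = 1.27327 mol; mass = 1.27327 mol × 17.03 g/mol = 21.68 g
(c) N2 consumed = 1.9099 × (1/3) = 0.636634 mol; remaining = 3.86867 − 0.636634 = 3.23203 mol; mass = 3.23203 mol × 28.02 g/mol = 90.56 g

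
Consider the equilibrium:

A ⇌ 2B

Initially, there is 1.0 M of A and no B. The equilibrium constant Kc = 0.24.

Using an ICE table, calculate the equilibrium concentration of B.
[B] = 0.434 M

ICE: [A] = 1.0 − x, [B] = 2x.
Kc = (2x)²/(1.0 − x) = 0.24 ⇒ 4x² + 0.24x − 0.24 = 0.
x = (−0.24 + √(0.24² + 4·4·0.24))/(2·4) = (−0.24 + √3.8976)/8 = 0.21678.
[B] = 2x = 0.434 M.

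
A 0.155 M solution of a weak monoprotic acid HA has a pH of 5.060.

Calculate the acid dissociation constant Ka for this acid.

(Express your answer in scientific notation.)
K_a = 4.89e-10

[H⁺] = 10^(−pH) = 10^(−5.060) = 8.710e-06 M. For HA ⇌ H⁺ + A⁻, Ka = x²/(C − x) = (8.710e-06)²/(0.155 − 8.710e-06) = 4.89e-10.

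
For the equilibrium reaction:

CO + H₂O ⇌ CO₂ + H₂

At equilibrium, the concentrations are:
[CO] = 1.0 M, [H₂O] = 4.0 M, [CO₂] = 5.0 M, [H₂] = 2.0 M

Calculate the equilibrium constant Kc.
K_c = 2.5000

Kc = ([CO₂] × [H₂]) / ([CO] × [H₂O])
   = ((5.0)·(2.0)) / ((1.0)·(4.0))
   = 10 / 4 = 2.5000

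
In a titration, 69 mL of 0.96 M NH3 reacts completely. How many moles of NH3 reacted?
Moles = Molarity × Volume (L)
Moles = 0.96 M × 0.069 L = 0.06624 mol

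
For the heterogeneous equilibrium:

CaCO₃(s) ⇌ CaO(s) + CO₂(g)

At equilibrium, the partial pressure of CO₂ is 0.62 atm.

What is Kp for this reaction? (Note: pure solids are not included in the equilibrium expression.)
K_p = 0.62

Solids (CaCO₃, CaO) have activity 1 and are excluded.
Kp = P(CO₂) = 0.62.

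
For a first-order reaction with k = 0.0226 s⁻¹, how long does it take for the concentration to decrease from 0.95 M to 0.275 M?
54.85 s

From ln[A] = ln[A]₀ - k·t: t = ln([A]₀/[A])/k = ln(0.95/0.275)/0.0226 = ln(3.4545)/0.0226 = 1.2397/0.0226 = 54.85 s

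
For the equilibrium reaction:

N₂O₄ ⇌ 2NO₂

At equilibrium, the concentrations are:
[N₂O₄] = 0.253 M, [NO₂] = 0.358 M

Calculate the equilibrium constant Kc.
K_c = 0.5066

Kc = ([NO₂]^2) / ([N₂O₄])
   = ((0.358)^2) / ((0.253))
   = 0.12816 / 0.253 = 0.5066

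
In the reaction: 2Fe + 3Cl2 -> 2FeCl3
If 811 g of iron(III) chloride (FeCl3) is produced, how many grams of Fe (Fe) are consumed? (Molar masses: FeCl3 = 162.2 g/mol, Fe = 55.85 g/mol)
Moles of FeCl3 = 811 g ÷ 162.2 g/mol = 5 mol
Mole ratio: 2 mol Fe / 2 mol FeCl3
Moles of Fe = 5 × (2/2) = 5 mol
Mass of Fe = 5 mol × 55.85 g/mol = 279.2 g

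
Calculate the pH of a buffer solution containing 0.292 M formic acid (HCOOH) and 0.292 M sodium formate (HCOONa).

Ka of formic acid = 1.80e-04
pH = 3.74

pKa = -log(1.80e-04) = 3.74. pH = pKa + log([A⁻]/[HA]) = 3.74 + log(0.292/0.292)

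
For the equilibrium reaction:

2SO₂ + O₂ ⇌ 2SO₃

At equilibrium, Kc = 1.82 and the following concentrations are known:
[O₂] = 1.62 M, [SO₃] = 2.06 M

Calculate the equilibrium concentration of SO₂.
[SO₂] = 1.1997 M

Kc = ([SO₃]^2) / ([SO₂]^2 × [O₂]) = 1.82
[SO₂]^2 = (product terms)/(Kc · other reactant terms) = 4.2436 / (1.82 · 1.62) = 1.4393
[SO₂] = (1.4393)^(1/2) = 1.1997 M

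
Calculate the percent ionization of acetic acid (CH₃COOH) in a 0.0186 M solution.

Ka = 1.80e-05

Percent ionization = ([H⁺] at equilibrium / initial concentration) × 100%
Percent ionization = 3.06%

Let x = [H⁺]. Ka = x²/(C - x) ⇒ x² + (1.80e-05)x - (1.80e-05)(0.0186) = 0. x = 5.6969e-04. Percent = (5.6969e-04/0.0186) × 100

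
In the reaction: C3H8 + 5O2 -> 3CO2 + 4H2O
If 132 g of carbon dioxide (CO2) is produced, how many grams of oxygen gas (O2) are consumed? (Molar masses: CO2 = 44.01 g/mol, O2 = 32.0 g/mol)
Moles of CO2 = 132 g ÷ 44.01 g/mol = 2.99932 mol
Mole ratio: 5 mol O2 / 3 mol CO2
Moles of O2 = 2.99932 × (5/3) = 4.99886 mol
Mass of O2 = 4.99886 mol × 32.0 g/mol = 160 g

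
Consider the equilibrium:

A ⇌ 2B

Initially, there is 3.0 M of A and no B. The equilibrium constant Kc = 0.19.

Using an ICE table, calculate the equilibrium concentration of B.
[B] = 0.709 M

ICE: [A] = 3.0 − x, [B] = 2x.
Kc = (2x)²/(3.0 − x) = 0.19 ⇒ 4x² + 0.19x − 0.57 = 0.
x = (−0.19 + √(0.19² + 4·4·0.57))/(2·4) = (−0.19 + √9.1561)/8 = 0.35449.
[B] = 2x = 0.709 M.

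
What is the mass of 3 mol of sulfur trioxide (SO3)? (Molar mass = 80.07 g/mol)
Mass = 3 mol × 80.07 g/mol = 240.2 g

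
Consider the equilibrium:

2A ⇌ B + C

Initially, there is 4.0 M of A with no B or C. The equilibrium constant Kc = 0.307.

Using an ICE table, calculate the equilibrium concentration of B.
[B] = 1.051 M

ICE: [A] = 4.0 − 2x, [B] = [C] = x.
Kc = x²/(4.0 − 2x)² = 0.307 ⇒ √Kc = x/(4.0 − 2x).
x = √0.307·4.0/(1 + 2√0.307) = 0.55408·4.0/2.1082 = 1.0513.
[B] = x = 1.051 M.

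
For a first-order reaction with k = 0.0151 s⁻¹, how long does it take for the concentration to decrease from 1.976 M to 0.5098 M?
89.72 s

From ln[A] = ln[A]₀ - k·t: t = ln([A]₀/[A])/k = ln(1.976/0.5098)/0.0151 = ln(3.8760)/0.0151 = 1.3548/0.0151 = 89.72 s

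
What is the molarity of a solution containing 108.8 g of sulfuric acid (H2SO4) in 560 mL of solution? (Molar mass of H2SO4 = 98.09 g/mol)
Moles of H2SO4 = 108.8 g ÷ 98.09 g/mol = 1.10919 mol
Volume = 560 mL = 0.56 L
Molarity = 1.10919 mol ÷ 0.56 L = 1.981 M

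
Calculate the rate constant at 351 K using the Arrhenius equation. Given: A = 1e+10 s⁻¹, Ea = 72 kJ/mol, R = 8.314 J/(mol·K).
1.93e-01 s⁻¹

k = A·exp(-Ea/(R·T)) = 1e+10·exp(-72000/(8.314·351)) = 1e+10·exp(-24.6726) = 1e+10·1.9267e-11 = 1.93e-01 s⁻¹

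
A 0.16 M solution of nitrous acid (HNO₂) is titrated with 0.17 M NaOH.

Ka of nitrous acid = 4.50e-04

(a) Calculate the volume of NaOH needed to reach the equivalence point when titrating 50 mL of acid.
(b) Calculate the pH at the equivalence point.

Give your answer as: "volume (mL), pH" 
V = 47.1 mL, pH = 8.13

(a) At equivalence: moles acid = moles base.
moles acid = 0.16 × 0.05 = 0.008 mol; V_NaOH = 0.008/0.17 = 0.04706 L = 47.1 mL.
(b) At equivalence, all acid → conjugate base A⁻ at [A⁻] = 0.008/0.09706 = 0.08242 M.
Kb = Kw/Ka = 1.0e-14/4.50e-04 = 2.222e-11; [OH⁻] = √(Kb·[A⁻]) = 1.353e-06; pOH = 5.87; pH = 14 − pOH = 8.13.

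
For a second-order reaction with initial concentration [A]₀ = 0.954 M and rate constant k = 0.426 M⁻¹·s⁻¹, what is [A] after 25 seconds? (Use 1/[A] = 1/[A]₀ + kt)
0.0855 M

1/[A] = 1/[A]₀ + k·t = 1/0.954 + (0.426)·(25) = 1.0482 + 10.6500 = 11.6982
[A] = 1/11.6982 = 0.0855 M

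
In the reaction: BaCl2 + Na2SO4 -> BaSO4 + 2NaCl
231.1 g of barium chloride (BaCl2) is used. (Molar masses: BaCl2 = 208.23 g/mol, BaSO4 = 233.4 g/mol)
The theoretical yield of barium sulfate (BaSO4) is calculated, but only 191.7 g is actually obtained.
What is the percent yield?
Moles of BaCl2 = 231.1 g ÷ 208.23 g/mol = 1.10983 mol
Mole ratio: 1 mol BaSO4 / 1 mol BaCl2
Moles of BaSO4 = 1.10983 × (1/1) = 1.10983 mol
Theoretical yield = 1.10983 mol × 233.4 g/mol = 259.03 g
Actual yield = 191.7 g
Percent yield = (191.7 / 259.03) × 100% = 74.0%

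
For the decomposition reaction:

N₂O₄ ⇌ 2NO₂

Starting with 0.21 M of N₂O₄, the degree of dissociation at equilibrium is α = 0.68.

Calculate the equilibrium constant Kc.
K_c = 1.2138

x = α·[A]₀ = 0.68 × 0.21 = 0.1428 M dissociated.
At eq: [N₂O₄] = 0.21 − 0.1428 = 0.0672 M; [NO₂] = 2x = 0.2856 M.
Kc = [NO₂]²/[N₂O₄] = (0.2856)²/0.0672 = 1.214.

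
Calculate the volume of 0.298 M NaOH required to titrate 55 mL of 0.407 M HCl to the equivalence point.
V_{base} = 75.1 mL

At equivalence: moles acid = moles base.
moles HCl = 0.407 M × 0.055 L = 0.022385 mol
V_NaOH = 0.022385 mol ÷ 0.298 M = 0.07512 L = 75.1 mL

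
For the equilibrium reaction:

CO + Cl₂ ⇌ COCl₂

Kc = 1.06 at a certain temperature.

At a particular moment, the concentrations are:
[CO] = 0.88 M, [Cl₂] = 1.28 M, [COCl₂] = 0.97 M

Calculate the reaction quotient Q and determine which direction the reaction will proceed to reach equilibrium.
Q = 0.861, Q < K, reaction proceeds forward (toward products)

Q = ([COCl₂]) / ([CO] × [Cl₂])
  = ((0.97)) / ((0.88)·(1.28)) = 0.97/1.1264 = 0.8612
Since Q = 0.8612 < Kc = 1.06, the reaction proceeds forward (toward products) to reach equilibrium.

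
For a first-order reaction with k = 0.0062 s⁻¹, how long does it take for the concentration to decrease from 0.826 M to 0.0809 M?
374.74 s

From ln[A] = ln[A]₀ - k·t: t = ln([A]₀/[A])/k = ln(0.826/0.0809)/0.0062 = ln(10.2101)/0.0062 = 2.3234/0.0062 = 374.74 s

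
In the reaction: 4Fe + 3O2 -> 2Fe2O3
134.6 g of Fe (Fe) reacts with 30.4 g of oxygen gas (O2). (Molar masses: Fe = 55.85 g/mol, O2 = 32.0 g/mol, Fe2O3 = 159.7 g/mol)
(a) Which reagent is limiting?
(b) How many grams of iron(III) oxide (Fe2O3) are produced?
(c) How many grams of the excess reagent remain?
(a) O2, (b) 101.1 g, (c) 63.86 g

Moles of Fe = 134.6 g ÷ 55.85 g/mol = 2.41003 mol
Moles of O2 = 30.4 g ÷ 32.0 g/mol = 0.95 mol
Moles ÷ coefficient: Fe: 2.41003/4 = 0.6025, O2: 0.95/3 = 0.3167
(a) O2 has the smaller value, so O2 is the limiting reagent.
(b) Moles of Fe2O3 = 0.95 mol O2 × (2/3) = 0.633333 mol; mass = 0.633333 mol × 159.7 g/mol = 101.1 g
(c) Fe consumed = 0.95 × (4/3) = 1.26667 mol; remaining = 2.41003 − 1.26667 = 1.14336 mol; mass = 1.14336 mol × 55.85 g/mol = 63.86 g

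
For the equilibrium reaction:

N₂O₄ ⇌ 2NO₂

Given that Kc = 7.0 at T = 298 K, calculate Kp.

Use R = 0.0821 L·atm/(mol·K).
K_p = 171.2606

Δn = (moles gaseous products) − (moles gaseous reactants) = 1
T = 298 K; RT = 0.0821 × 298 = 24.4658
Kp = Kc·(RT)^Δn = 7.0 × (24.4658)^1 = 7.0 × 24.4658 = 171.2606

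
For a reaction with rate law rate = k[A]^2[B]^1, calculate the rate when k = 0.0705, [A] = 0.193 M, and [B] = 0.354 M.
0.0009296 M/s

rate = k·[A]^2·[B]^1 = 0.0705·(0.193)^2·(0.354)^1 = 0.0705·0.037249·0.354 = 0.0009296 M/s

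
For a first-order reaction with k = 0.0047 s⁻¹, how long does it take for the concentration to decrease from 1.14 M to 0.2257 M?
344.59 s

From ln[A] = ln[A]₀ - k·t: t = ln([A]₀/[A])/k = ln(1.14/0.2257)/0.0047 = ln(5.0510)/0.0047 = 1.6196/0.0047 = 344.59 s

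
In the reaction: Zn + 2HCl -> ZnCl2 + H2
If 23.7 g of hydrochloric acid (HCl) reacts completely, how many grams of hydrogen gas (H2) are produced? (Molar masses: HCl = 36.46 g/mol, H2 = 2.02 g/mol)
Moles of HCl = 23.7 g ÷ 36.46 g/mol = 0.650027 mol
Mole ratio: 1 mol H2 / 2 mol HCl
Moles of H2 = 0.650027 × (1/2) = 0.325014 mol
Mass of H2 = 0.325014 mol × 2.02 g/mol = 0.6565 g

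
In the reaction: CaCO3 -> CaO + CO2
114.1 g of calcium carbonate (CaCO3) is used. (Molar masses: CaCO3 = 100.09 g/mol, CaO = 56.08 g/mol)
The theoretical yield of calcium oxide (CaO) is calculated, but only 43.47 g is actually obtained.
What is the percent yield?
Moles of CaCO3 = 114.1 g ÷ 100.09 g/mol = 1.13997 mol
Mole ratio: 1 mol CaO / 1 mol CaCO3
Moles of CaO = 1.13997 × (1/1) = 1.13997 mol
Theoretical yield = 1.13997 mol × 56.08 g/mol = 63.93 g
Actual yield = 43.47 g
Percent yield = (43.47 / 63.93) × 100% = 68.0%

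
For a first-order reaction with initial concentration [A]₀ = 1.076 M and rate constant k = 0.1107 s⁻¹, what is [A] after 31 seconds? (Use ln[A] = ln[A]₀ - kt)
0.0348 M

ln[A] = ln[A]₀ - k·t = ln(1.076) - (0.1107)·(31) = 0.0733 - 3.4317 = -3.3584
[A] = e^(-3.3584) = 0.0348 M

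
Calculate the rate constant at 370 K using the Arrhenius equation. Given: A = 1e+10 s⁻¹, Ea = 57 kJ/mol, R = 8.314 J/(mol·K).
8.97e+01 s⁻¹

k = A·exp(-Ea/(R·T)) = 1e+10·exp(-57000/(8.314·370)) = 1e+10·exp(-18.5295) = 1e+10·8.9692e-09 = 8.97e+01 s⁻¹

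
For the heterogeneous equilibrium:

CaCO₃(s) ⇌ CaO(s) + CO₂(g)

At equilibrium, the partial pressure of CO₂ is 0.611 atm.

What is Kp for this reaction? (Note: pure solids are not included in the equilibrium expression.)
K_p = 0.611

Solids (CaCO₃, CaO) have activity 1 and are excluded.
Kp = P(CO₂) = 0.611.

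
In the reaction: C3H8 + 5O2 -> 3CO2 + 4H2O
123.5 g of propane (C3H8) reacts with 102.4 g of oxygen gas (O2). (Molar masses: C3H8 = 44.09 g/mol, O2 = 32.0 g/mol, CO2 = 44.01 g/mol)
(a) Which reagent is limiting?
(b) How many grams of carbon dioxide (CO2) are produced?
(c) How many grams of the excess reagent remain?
(a) O2, (b) 84.5 g, (c) 95.28 g

Moles of C3H8 = 123.5 g ÷ 44.09 g/mol = 2.80109 mol
Moles of O2 = 102.4 g ÷ 32.0 g/mol = 3.2 mol
Moles ÷ coefficient: C3H8: 2.80109/1 = 2.801, O2: 3.2/5 = 0.64
(a) O2 has the smaller value, so O2 is the limiting reagent.
(b) Moles of CO2 = 3.2 mol O2 × (3/5) = 1.92 mol; mass = 1.92 mol × 44.01 g/mol = 84.5 g
(c) C3H8 consumed = 3.2 × (1/5) = 0.64 mol; remaining = 2.80109 − 0.64 = 2.16109 mol; mass = 2.16109 mol × 44.09 g/mol = 95.28 g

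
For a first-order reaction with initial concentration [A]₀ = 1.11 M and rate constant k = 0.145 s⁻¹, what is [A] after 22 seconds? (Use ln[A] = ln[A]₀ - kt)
0.0457 M

ln[A] = ln[A]₀ - k·t = ln(1.11) - (0.145)·(22) = 0.1044 - 3.1900 = -3.0856
[A] = e^(-3.0856) = 0.0457 M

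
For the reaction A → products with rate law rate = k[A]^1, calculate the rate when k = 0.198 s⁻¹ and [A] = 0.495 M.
0.09801 M/s

rate = k·[A]^1 = 0.198·(0.495)^1 = 0.198·0.495 = 0.09801 M/s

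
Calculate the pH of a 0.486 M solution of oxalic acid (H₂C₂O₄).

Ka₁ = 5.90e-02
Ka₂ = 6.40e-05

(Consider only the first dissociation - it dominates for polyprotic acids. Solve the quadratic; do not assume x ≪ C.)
pH = 0.85

x² + Ka₁·x − Ka₁·C = 0 with Ka₁ = 5.90e-02, C = 0.486.
x = (−Ka₁ + √(Ka₁² + 4·Ka₁·C))/2 = 1.4238e-01 M, so pH = 0.85.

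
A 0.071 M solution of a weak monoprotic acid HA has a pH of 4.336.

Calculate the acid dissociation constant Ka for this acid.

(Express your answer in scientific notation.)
K_a = 3.00e-08

[H⁺] = 10^(−pH) = 10^(−4.336) = 4.613e-05 M. For HA ⇌ H⁺ + A⁻, Ka = x²/(C − x) = (4.613e-05)²/(0.071 − 4.613e-05) = 3.00e-08.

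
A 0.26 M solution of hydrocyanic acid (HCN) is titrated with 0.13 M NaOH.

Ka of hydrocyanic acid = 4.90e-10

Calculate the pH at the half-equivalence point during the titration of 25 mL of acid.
pH = pKa = 9.31

At the half-equivalence point, [HA] = [A⁻], so by Henderson–Hasselbalch pH = pKa + log(1) = pKa.
pKa = −log(4.90e-10) = 9.31.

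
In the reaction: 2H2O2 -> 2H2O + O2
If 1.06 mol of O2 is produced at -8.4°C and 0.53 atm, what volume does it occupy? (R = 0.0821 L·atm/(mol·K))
T = -8.4°C + 273.15 = 264.75 K
V = nRT/P = (1.06 × 0.0821 × 264.75) / 0.53
V = 43.47 L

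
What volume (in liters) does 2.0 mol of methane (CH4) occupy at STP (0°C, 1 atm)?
At STP, 1 mol of gas occupies 22.4 L
Volume = 2.0 mol × 22.4 L/mol = 44.80 L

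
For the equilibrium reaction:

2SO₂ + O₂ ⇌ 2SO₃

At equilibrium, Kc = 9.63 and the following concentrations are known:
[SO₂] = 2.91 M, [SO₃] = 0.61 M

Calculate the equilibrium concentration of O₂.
[O₂] = 0.0046 M

Kc = ([SO₃]^2) / ([SO₂]^2 × [O₂]) = 9.63
[O₂]^1 = (product terms)/(Kc · other reactant terms) = 0.3721 / (9.63 · 8.4681) = 0.004563
[O₂] = 0.0046 M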